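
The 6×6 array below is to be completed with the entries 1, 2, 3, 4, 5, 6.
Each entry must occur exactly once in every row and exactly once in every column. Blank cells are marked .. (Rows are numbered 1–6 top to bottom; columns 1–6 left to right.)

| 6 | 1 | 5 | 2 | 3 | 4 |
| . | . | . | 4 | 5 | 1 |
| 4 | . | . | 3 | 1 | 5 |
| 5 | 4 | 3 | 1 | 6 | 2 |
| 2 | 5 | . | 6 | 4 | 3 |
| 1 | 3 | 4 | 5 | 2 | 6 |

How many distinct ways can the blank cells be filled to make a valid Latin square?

2

Row 2, column 1: eliminating its row and column leaves {3}.
Row 2, column 2: eliminating its row and column leaves {2, 6}.
Row 2, column 3: eliminating its row and column leaves {2, 6}.
Row 3, column 2: eliminating its row and column leaves {2, 6}.
Row 3, column 3: eliminating its row and column leaves {2, 6}.
Row 5, column 3: eliminating its row and column leaves {1}.
Enumerating the assignments across these blanks that avoid any row or column repeat gives 2 completions.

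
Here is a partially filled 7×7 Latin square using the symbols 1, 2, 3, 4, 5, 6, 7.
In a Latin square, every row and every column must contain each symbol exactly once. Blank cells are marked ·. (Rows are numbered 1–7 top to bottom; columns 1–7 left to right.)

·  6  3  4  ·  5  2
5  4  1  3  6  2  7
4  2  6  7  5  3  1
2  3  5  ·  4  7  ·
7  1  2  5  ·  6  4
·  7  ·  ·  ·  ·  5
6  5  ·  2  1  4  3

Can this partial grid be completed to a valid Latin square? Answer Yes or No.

Yes

No row or column among the givens repeats a symbol, and propagating forced cells runs into no contradiction.
One valid completion exists (for instance, 1 6 3 4 7 5 2 / 5 4 1 3 6 2 7 / 4 2 6 7 5 3 1 / 2 3 5 1 4 7 6 / 7 1 2 5 3 6 4 / 3 7 4 6 2 1 5 / 6 5 7 2 1 4 3).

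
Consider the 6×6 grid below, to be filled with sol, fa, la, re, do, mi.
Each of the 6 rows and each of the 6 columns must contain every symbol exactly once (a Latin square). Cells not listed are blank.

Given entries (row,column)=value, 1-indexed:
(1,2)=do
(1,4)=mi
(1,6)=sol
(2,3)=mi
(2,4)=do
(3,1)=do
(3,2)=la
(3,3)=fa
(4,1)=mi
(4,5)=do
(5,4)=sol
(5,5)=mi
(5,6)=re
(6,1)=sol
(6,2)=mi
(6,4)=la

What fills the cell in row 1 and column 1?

fa

Row 3, column 4: row 3 has {fa, la, do} and column 4 has {sol, la, do, mi}, leaving only re.
Row 3, column 5: row 3 has {fa, la, re, do} and column 5 has {do, mi}, leaving only sol.
Row 3, column 6: row 3 has {sol, fa, la, re, do} and column 6 has {sol, re}, leaving only mi.
Row 4, column 4: row 4 has {do, mi} and column 4 has {sol, la, re, do, mi}, leaving only fa.
Row 4, column 6: row 4 has {fa, do, mi} and column 6 has {sol, re, mi}, leaving only la.
Row 2, column 6: row 2 has {do, mi} and column 6 has {sol, la, re, mi}, leaving only fa.
Row 5, column 2: row 5 has {sol, re, mi} and column 2 has {la, do, mi}, leaving only fa.
Row 5, column 1: row 5 has {sol, fa, re, mi} and column 1 has {sol, do, mi}, leaving only la.
Row 2, column 1: row 2 has {fa, do, mi} and column 1 has {sol, la, do, mi}, leaving only re.
Row 1 already has {sol, do, mi} and column 1 already has {sol, la, re, do, mi}, so row 1, column 1 must be fa.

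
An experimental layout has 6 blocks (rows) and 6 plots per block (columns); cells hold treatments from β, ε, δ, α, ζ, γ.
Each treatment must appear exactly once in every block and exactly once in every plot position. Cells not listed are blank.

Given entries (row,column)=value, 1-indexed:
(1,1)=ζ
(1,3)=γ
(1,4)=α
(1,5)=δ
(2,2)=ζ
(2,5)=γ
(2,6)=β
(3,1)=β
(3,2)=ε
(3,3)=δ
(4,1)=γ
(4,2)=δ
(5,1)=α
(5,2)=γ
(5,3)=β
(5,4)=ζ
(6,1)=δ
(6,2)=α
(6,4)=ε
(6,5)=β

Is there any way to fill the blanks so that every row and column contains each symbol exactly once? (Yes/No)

Yes

No block or plot among the givens repeats a symbol, and propagating forced cells runs into no contradiction.
One valid completion exists (for instance, ζ β γ α δ ε / ε ζ α δ γ β / β ε δ γ ζ α / γ δ ε β α ζ / α γ β ζ ε δ / δ α ζ ε β γ).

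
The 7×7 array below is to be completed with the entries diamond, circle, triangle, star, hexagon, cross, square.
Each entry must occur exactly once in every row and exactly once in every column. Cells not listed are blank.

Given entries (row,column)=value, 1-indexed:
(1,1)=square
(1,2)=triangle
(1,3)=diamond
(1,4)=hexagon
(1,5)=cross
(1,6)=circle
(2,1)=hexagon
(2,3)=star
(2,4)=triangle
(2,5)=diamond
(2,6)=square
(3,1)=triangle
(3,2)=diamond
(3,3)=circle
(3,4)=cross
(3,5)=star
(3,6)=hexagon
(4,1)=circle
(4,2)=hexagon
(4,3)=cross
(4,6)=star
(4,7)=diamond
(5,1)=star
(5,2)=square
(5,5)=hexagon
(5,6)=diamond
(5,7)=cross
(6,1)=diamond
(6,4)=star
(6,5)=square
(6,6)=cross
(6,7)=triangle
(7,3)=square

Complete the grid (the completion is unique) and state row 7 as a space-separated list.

cross star square diamond circle triangle hexagon

Row 7, column 1: row 7 has {square} and column 1 has {diamond, circle, triangle, star, hexagon, square}, leaving only cross.
Row 7, column 6: row 7 has {cross, square} and column 6 has {diamond, circle, star, hexagon, cross, square}, leaving only triangle.
Row 7, column 5: row 7 has {triangle, cross, square} and column 5 has {diamond, star, hexagon, cross, square}, leaving only circle.
Row 7, column 2: row 7 has {circle, triangle, cross, square} and column 2 has {diamond, triangle, hexagon, square}, leaving only star.
Row 7, column 4: row 7 has {circle, triangle, star, cross, square} and column 4 has {triangle, star, hexagon, cross}, leaving only diamond.
Row 7, column 7: row 7 has {diamond, circle, triangle, star, cross, square} and column 7 has {diamond, triangle, cross}, leaving only hexagon.
So row 7 reads: cross star square diamond circle triangle hexagon.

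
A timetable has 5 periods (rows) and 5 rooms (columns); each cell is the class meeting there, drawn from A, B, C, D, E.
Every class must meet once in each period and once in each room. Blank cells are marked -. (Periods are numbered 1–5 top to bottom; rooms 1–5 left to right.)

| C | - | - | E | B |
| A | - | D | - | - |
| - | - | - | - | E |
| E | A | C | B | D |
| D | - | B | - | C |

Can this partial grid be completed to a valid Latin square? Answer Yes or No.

No

Period 2, room 5: period 2 together with room 5 already contain {A, B, C, D, E} — every symbol — so nothing can go there. The grid has no valid completion.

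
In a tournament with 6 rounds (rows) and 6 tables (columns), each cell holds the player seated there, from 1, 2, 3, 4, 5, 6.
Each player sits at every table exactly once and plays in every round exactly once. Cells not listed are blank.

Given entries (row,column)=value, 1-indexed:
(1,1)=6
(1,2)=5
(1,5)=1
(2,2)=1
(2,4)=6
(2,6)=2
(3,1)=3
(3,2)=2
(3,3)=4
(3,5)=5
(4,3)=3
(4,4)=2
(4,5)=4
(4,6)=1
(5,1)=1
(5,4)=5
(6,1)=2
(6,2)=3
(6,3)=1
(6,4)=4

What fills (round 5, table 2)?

4

Round 1, table 3: round 1 has {1, 5, 6} and table 3 has {1, 3, 4}, leaving only 2.
Round 1, table 4: round 1 has {1, 2, 5, 6} and table 4 has {2, 4, 5, 6}, leaving only 3.
Round 1, table 6: round 1 has {1, 2, 3, 5, 6} and table 6 has {1, 2}, leaving only 4.
Round 2, table 3: round 2 has {1, 2, 6} and table 3 has {1, 2, 3, 4}, leaving only 5.
Round 2, table 1: round 2 has {1, 2, 5, 6} and table 1 has {1, 2, 3, 6}, leaving only 4.
Round 2, table 5: round 2 has {1, 2, 4, 5, 6} and table 5 has {1, 4, 5}, leaving only 3.
Round 3, table 4: round 3 has {2, 3, 4, 5} and table 4 has {2, 3, 4, 5, 6}, leaving only 1.
Round 3, table 6: round 3 has {1, 2, 3, 4, 5} and table 6 has {1, 2, 4}, leaving only 6.
Round 4, table 1: round 4 has {1, 2, 3, 4} and table 1 has {1, 2, 3, 4, 6}, leaving only 5.
Round 4, table 2: round 4 has {1, 2, 3, 4, 5} and table 2 has {1, 2, 3, 5}, leaving only 6.
Round 5 already has {1, 5} and table 2 already has {1, 2, 3, 5, 6}, so round 5, table 2 must be 4.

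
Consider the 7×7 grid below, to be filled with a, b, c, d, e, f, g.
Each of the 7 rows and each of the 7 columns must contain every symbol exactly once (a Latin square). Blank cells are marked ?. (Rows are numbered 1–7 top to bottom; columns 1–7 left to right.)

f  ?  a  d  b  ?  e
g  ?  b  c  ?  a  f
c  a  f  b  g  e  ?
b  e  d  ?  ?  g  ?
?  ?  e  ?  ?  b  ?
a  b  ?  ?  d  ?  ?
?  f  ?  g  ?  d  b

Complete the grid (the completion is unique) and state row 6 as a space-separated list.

Row 1, column 6: row 1 has {a, b, d, e, f} and column 6 has {a, b, d, e, g}, leaving only c.
Row 6, column 6: row 6 has {a, b, d} and column 6 has {a, b, c, d, e, g}, leaving only f.
Row 6, column 4: row 6 has {a, b, d, f} and column 4 has {b, c, d, g}, leaving only e.
Row 1, column 2: row 1 has {a, b, c, d, e, f} and column 2 has {a, b, e, f}, leaving only g.
Row 2, column 2: row 2 has {a, b, c, f, g} and column 2 has {a, b, e, f, g}, leaving only d.
Row 2, column 5: row 2 has {a, b, c, d, f, g} and column 5 has {b, d, g}, leaving only e.
Row 3, column 7: row 3 has {a, b, c, e, f, g} and column 7 has {b, e, f}, leaving only d.
Row 5, column 1: row 5 has {b, e} and column 1 has {a, b, c, f, g}, leaving only d.
Row 5, column 2: row 5 has {b, d, e} and column 2 has {a, b, d, e, f, g}, leaving only c.
Row 7, column 1: row 7 has {b, d, f, g} and column 1 has {a, b, c, d, f, g}, leaving only e.
Row 7, column 3: row 7 has {b, d, e, f, g} and column 3 has {a, b, d, e, f}, leaving only c.
Row 6, column 3: row 6 has {a, b, d, e, f} and column 3 has {a, b, c, d, e, f}, leaving only g.
Row 6, column 7: row 6 has {a, b, d, e, f, g} and column 7 has {b, d, e, f}, leaving only c.
So row 6 reads: a b g e d f c.

a b g e d f c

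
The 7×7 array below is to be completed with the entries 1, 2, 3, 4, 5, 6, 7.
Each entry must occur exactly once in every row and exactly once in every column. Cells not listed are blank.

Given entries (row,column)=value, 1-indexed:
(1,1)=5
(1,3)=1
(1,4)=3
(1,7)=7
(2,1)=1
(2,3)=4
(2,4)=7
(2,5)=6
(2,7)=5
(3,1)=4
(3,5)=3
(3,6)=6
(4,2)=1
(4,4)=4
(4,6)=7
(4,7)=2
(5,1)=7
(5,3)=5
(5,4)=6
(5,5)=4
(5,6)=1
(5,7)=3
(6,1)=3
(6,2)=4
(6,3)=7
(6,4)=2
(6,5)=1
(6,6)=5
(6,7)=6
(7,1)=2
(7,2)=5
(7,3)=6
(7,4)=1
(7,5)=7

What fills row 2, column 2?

Row 1, column 5: row 1 has {1, 3, 5, 7} and column 5 has {1, 3, 4, 6, 7}, leaving only 2.
Row 1, column 2: row 1 has {1, 2, 3, 5, 7} and column 2 has {1, 4, 5}, leaving only 6.
Row 1, column 6: row 1 has {1, 2, 3, 5, 6, 7} and column 6 has {1, 5, 6, 7}, leaving only 4.
Row 3, column 3: row 3 has {3, 4, 6} and column 3 has {1, 4, 5, 6, 7}, leaving only 2.
Row 3, column 2: row 3 has {2, 3, 4, 6} and column 2 has {1, 4, 5, 6}, leaving only 7.
Row 3, column 4: row 3 has {2, 3, 4, 6, 7} and column 4 has {1, 2, 3, 4, 6, 7}, leaving only 5.
Row 3, column 7: row 3 has {2, 3, 4, 5, 6, 7} and column 7 has {2, 3, 5, 6, 7}, leaving only 1.
Row 4, column 1: row 4 has {1, 2, 4, 7} and column 1 has {1, 2, 3, 4, 5, 7}, leaving only 6.
Row 4, column 3: row 4 has {1, 2, 4, 6, 7} and column 3 has {1, 2, 4, 5, 6, 7}, leaving only 3.
Row 4, column 5: row 4 has {1, 2, 3, 4, 6, 7} and column 5 has {1, 2, 3, 4, 6, 7}, leaving only 5.
Row 5, column 2: row 5 has {1, 3, 4, 5, 6, 7} and column 2 has {1, 4, 5, 6, 7}, leaving only 2.
Row 2 already has {1, 4, 5, 6, 7} and column 2 already has {1, 2, 4, 5, 6, 7}, so row 2, column 2 must be 3.

3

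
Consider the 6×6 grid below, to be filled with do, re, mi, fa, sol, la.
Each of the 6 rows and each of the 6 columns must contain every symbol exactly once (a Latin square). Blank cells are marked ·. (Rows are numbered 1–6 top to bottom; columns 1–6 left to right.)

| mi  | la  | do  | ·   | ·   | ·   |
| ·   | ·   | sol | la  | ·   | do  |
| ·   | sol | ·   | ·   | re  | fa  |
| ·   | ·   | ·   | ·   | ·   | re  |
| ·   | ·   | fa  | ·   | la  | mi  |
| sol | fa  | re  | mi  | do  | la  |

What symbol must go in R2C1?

Row 1, column 6: row 1 has {do, mi, la} and column 6 has {do, re, mi, fa, la}, leaving only sol.
Row 1, column 5: row 1 has {do, mi, sol, la} and column 5 has {do, re, la}, leaving only fa.
Row 1, column 4: row 1 has {do, mi, fa, sol, la} and column 4 has {mi, la}, leaving only re.
Row 2, column 5: row 2 has {do, sol, la} and column 5 has {do, re, fa, la}, leaving only mi.
Row 2, column 2: row 2 has {do, mi, sol, la} and column 2 has {fa, sol, la}, leaving only re.
Row 2 already has {do, re, mi, sol, la} and column 1 already has {mi, sol}, so row 2, column 1 must be fa.

fa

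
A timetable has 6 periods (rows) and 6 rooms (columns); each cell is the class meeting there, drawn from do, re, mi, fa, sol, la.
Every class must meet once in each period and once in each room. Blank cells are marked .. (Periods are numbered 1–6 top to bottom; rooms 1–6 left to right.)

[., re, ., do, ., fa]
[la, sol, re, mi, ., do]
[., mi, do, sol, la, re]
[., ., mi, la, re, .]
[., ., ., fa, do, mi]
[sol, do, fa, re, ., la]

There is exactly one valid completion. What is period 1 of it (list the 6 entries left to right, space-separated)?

mi re la do sol fa

Period 1, room 1: period 1 has {do, re, fa} and room 1 has {sol, la}, leaving only mi.
Period 1, room 5: period 1 has {do, re, mi, fa} and room 5 has {do, re, la}, leaving only sol.
Period 1, room 3: period 1 has {do, re, mi, fa, sol} and room 3 has {do, re, mi, fa}, leaving only la.
So period 1 reads: mi re la do sol fa.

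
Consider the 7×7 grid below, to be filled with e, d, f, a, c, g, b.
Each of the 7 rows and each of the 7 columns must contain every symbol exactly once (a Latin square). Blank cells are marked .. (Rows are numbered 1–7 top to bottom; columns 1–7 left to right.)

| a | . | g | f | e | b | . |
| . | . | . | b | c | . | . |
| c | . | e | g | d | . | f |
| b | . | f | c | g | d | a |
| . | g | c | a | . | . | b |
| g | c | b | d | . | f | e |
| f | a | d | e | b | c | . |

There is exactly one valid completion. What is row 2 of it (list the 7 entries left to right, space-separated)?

Row 2, column 3: row 2 has {c, b} and column 3 has {e, d, f, c, g, b}, leaving only a.
Row 1, column 2: row 1 has {e, f, a, g, b} and column 2 has {a, c, g}, leaving only d.
Row 1, column 7: row 1 has {e, d, f, a, g, b} and column 7 has {e, f, a, b}, leaving only c.
Row 3, column 2: row 3 has {e, d, f, c, g} and column 2 has {d, a, c, g}, leaving only b.
Row 3, column 6: row 3 has {e, d, f, c, g, b} and column 6 has {d, f, c, b}, leaving only a.
Row 4, column 2: row 4 has {d, f, a, c, g, b} and column 2 has {d, a, c, g, b}, leaving only e.
Row 2, column 2: row 2 has {a, c, b} and column 2 has {e, d, a, c, g, b}, leaving only f.
Row 5, column 5: row 5 has {a, c, g, b} and column 5 has {e, d, c, g, b}, leaving only f.
Row 5, column 6: row 5 has {f, a, c, g, b} and column 6 has {d, f, a, c, b}, leaving only e.
Row 2, column 6: row 2 has {f, a, c, b} and column 6 has {e, d, f, a, c, b}, leaving only g.
Row 2, column 7: row 2 has {f, a, c, g, b} and column 7 has {e, f, a, c, b}, leaving only d.
Row 2, column 1: row 2 has {d, f, a, c, g, b} and column 1 has {f, a, c, g, b}, leaving only e.
So row 2 reads: e f a b c g d.

e f a b c g d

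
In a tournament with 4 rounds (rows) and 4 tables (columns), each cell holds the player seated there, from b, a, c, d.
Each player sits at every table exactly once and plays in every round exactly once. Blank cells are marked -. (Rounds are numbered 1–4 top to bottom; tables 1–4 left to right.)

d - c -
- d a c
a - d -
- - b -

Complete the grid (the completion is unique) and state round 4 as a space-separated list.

Round 4, table 1: round 4 has {b} and table 1 has {a, d}, leaving only c.
Round 4, table 2: round 4 has {b, c} and table 2 has {d}, leaving only a.
Round 4, table 4: round 4 has {b, a, c} and table 4 has {c}, leaving only d.
So round 4 reads: c a b d.

c a b d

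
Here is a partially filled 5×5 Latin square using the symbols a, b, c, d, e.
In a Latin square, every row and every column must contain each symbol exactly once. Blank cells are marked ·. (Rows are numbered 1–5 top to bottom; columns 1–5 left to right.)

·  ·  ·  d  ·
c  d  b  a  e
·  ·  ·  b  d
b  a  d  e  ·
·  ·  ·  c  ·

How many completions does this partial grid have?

3

Row 1, column 1: eliminating its row and column leaves {a, e}.
Row 1, column 2: eliminating its row and column leaves {b, c, e}.
Row 1, column 3: eliminating its row and column leaves {a, c, e}.
Row 1, column 5: eliminating its row and column leaves {a, b, c}.
Row 3, column 1: eliminating its row and column leaves {a, e}.
Row 3, column 2: eliminating its row and column leaves {c, e}.
Row 3, column 3: eliminating its row and column leaves {a, c, e}.
Row 4, column 5: eliminating its row and column leaves {c}.
Row 5, column 1: eliminating its row and column leaves {a, d, e}.
Row 5, column 2: eliminating its row and column leaves {b, e}.
Row 5, column 3: eliminating its row and column leaves {a, e}.
Row 5, column 5: eliminating its row and column leaves {a, b}.
Enumerating the assignments across these blanks that avoid any row or column repeat gives 3 completions.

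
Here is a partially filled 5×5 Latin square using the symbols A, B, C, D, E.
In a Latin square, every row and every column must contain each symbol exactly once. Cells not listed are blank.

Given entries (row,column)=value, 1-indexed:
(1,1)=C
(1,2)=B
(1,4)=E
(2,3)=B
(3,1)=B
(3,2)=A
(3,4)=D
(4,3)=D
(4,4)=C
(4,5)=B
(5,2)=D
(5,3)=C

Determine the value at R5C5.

A

Row 1, column 3: row 1 has {B, C, E} and column 3 has {B, C, D}, leaving only A.
Row 1, column 5: row 1 has {A, B, C, E} and column 5 has {B}, leaving only D.
Row 2, column 4: row 2 has {B} and column 4 has {C, D, E}, leaving only A.
Row 3, column 3: row 3 has {A, B, D} and column 3 has {A, B, C, D}, leaving only E.
Row 3, column 5: row 3 has {A, B, D, E} and column 5 has {B, D}, leaving only C.
Row 2, column 5: row 2 has {A, B} and column 5 has {B, C, D}, leaving only E.
Row 5 already has {C, D} and column 5 already has {B, C, D, E}, so row 5, column 5 must be A.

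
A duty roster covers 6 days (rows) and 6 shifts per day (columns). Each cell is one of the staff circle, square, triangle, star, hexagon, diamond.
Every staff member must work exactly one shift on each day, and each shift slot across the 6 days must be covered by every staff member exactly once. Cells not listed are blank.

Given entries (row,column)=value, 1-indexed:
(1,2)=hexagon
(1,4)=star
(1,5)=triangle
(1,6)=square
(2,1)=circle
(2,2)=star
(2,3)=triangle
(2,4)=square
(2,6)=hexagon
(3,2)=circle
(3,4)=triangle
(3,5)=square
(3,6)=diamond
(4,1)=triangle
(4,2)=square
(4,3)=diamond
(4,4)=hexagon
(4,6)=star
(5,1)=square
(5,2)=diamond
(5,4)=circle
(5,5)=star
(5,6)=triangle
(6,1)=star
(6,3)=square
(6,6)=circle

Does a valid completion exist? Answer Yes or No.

No day or shift among the givens repeats a symbol, and propagating forced cells runs into no contradiction.
One valid completion exists (for instance, diamond hexagon circle star triangle square / circle star triangle square diamond hexagon / hexagon circle star triangle square diamond / triangle square diamond hexagon circle star / square diamond hexagon circle star triangle / star triangle square diamond hexagon circle).

Yes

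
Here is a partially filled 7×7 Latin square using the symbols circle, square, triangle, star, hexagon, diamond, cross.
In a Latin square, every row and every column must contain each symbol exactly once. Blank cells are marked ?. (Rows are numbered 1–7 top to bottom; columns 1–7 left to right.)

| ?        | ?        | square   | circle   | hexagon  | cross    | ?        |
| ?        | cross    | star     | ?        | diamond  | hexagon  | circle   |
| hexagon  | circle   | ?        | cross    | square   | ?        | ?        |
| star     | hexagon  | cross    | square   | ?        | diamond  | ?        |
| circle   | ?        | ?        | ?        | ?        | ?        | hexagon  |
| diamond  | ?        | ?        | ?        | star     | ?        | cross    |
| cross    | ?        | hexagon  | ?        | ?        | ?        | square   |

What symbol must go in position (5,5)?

cross

Row 1, column 1: row 1 has {circle, square, hexagon, cross} and column 1 has {circle, star, hexagon, diamond, cross}, leaving only triangle.
Row 2, column 1: row 2 has {circle, star, hexagon, diamond, cross} and column 1 has {circle, triangle, star, hexagon, diamond, cross}, leaving only square.
Row 2, column 4: row 2 has {circle, square, star, hexagon, diamond, cross} and column 4 has {circle, square, cross}, leaving only triangle.
Row 4, column 7: row 4 has {square, star, hexagon, diamond, cross} and column 7 has {circle, square, hexagon, cross}, leaving only triangle.
Row 4, column 5: row 4 has {square, triangle, star, hexagon, diamond, cross} and column 5 has {square, star, hexagon, diamond}, leaving only circle.
Row 6, column 4: row 6 has {star, diamond, cross} and column 4 has {circle, square, triangle, cross}, leaving only hexagon.
Row 7, column 5: row 7 has {square, hexagon, cross} and column 5 has {circle, square, star, hexagon, diamond}, leaving only triangle.
Row 5 already has {circle, hexagon} and column 5 already has {circle, square, triangle, star, hexagon, diamond}, so row 5, column 5 must be cross.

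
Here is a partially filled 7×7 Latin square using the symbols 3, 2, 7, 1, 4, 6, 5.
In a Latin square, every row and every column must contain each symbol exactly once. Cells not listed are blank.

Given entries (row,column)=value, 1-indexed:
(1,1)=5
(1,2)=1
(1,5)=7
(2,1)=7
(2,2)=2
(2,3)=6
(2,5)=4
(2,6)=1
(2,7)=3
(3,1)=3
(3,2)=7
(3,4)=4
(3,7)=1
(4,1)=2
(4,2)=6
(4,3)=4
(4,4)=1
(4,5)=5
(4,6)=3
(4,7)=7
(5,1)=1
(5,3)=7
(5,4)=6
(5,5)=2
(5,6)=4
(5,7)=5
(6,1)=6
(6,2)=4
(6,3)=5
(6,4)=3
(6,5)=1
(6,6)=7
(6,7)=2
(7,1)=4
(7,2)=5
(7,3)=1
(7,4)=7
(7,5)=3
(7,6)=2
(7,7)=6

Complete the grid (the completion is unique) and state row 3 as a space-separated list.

Row 3, column 3: row 3 has {3, 7, 1, 4} and column 3 has {7, 1, 4, 6, 5}, leaving only 2.
Row 3, column 5: row 3 has {3, 2, 7, 1, 4} and column 5 has {3, 2, 7, 1, 4, 5}, leaving only 6.
Row 3, column 6: row 3 has {3, 2, 7, 1, 4, 6} and column 6 has {3, 2, 7, 1, 4}, leaving only 5.
So row 3 reads: 3 7 2 4 6 5 1.

3 7 2 4 6 5 1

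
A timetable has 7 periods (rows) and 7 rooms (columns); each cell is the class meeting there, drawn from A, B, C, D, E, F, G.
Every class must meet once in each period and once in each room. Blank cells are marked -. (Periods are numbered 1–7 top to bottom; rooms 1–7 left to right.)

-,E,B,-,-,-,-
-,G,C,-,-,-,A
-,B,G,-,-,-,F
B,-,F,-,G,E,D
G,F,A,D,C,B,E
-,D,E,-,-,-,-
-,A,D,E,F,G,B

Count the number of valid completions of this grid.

Period 1, room 1: eliminating its period and room leaves {A, C, D, F}.
Period 1, room 4: eliminating its period and room leaves {A, C, F, G}.
Period 1, room 5: eliminating its period and room leaves {A, D}.
Period 1, room 6: eliminating its period and room leaves {A, C, D, F}.
Period 1, room 7: eliminating its period and room leaves {C, G}.
Period 2, room 1: eliminating its period and room leaves {D, E, F}.
Period 2, room 4: eliminating its period and room leaves {B, F}.
Period 2, room 5: eliminating its period and room leaves {B, D, E}.
Period 2, room 6: eliminating its period and room leaves {D, F}.
Period 3, room 1: eliminating its period and room leaves {A, C, D, E}.
Period 3, room 4: eliminating its period and room leaves {A, C}.
Period 3, room 5: eliminating its period and room leaves {A, D, E}.
Period 3, room 6: eliminating its period and room leaves {A, C, D}.
Period 4, room 2: eliminating its period and room leaves {C}.
Period 4, room 4: eliminating its period and room leaves {A, C}.
Period 6, room 1: eliminating its period and room leaves {A, C, F}.
Period 6, room 4: eliminating its period and room leaves {A, B, C, F, G}.
Period 6, room 5: eliminating its period and room leaves {A, B}.
Period 6, room 6: eliminating its period and room leaves {A, C, F}.
Period 6, room 7: eliminating its period and room leaves {C, G}.
Period 7, room 1: eliminating its period and room leaves {C}.
Enumerating the assignments across these blanks that avoid any period or room repeat gives 8 completions.

8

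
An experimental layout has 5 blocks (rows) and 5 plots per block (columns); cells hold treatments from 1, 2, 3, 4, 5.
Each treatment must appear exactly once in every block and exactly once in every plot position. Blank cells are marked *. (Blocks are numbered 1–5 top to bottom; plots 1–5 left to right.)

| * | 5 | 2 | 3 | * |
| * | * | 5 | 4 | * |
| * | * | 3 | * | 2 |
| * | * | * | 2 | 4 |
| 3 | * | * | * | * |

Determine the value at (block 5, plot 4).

1

Block 1, plot 5: block 1 has {2, 3, 5} and plot 5 has {2, 4}, leaving only 1.
Block 1, plot 1: block 1 has {1, 2, 3, 5} and plot 1 has {3}, leaving only 4.
Block 2, plot 5: block 2 has {4, 5} and plot 5 has {1, 2, 4}, leaving only 3.
Block 4, plot 3: block 4 has {2, 4} and plot 3 has {2, 3, 5}, leaving only 1.
Block 4, plot 1: block 4 has {1, 2, 4} and plot 1 has {3, 4}, leaving only 5.
Block 3, plot 1: block 3 has {2, 3} and plot 1 has {3, 4, 5}, leaving only 1.
Block 2, plot 1: block 2 has {3, 4, 5} and plot 1 has {1, 3, 4, 5}, leaving only 2.
Block 2, plot 2: block 2 has {2, 3, 4, 5} and plot 2 has {5}, leaving only 1.
Block 3, plot 2: block 3 has {1, 2, 3} and plot 2 has {1, 5}, leaving only 4.
Block 3, plot 4: block 3 has {1, 2, 3, 4} and plot 4 has {2, 3, 4}, leaving only 5.
Block 5 already has {3} and plot 4 already has {2, 3, 4, 5}, so block 5, plot 4 must be 1.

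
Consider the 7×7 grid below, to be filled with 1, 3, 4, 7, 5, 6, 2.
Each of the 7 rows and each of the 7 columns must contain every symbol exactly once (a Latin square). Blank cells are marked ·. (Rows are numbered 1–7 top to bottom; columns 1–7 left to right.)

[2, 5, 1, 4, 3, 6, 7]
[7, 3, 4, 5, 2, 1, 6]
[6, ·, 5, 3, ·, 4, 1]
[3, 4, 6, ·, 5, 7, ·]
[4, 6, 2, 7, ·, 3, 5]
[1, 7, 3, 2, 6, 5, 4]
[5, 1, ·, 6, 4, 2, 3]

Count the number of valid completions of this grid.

Row 3, column 2: eliminating its row and column leaves {2}.
Row 3, column 5: eliminating its row and column leaves {7}.
Row 4, column 4: eliminating its row and column leaves {1}.
Row 4, column 7: eliminating its row and column leaves {2}.
Row 5, column 5: eliminating its row and column leaves {1}.
Row 7, column 3: eliminating its row and column leaves {7}.
Only one assignment across all blanks avoids any row or column repeat, giving 1 completion.

1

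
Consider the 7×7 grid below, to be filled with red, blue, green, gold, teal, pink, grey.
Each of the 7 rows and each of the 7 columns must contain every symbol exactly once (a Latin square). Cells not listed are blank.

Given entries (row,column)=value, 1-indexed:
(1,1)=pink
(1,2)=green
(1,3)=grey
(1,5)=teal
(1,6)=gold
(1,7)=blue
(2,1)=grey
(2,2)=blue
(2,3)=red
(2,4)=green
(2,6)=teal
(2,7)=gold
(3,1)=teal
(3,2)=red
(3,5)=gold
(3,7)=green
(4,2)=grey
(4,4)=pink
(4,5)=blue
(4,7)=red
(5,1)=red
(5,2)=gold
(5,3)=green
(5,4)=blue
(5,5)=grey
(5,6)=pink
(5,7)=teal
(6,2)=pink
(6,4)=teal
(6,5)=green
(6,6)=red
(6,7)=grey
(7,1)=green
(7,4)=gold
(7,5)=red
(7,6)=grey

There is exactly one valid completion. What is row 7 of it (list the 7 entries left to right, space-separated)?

Row 7, column 2: row 7 has {red, green, gold, grey} and column 2 has {red, blue, green, gold, pink, grey}, leaving only teal.
Row 7, column 7: row 7 has {red, green, gold, teal, grey} and column 7 has {red, blue, green, gold, teal, grey}, leaving only pink.
Row 7, column 3: row 7 has {red, green, gold, teal, pink, grey} and column 3 has {red, green, grey}, leaving only blue.
So row 7 reads: green teal blue gold red grey pink.

green teal blue gold red grey pink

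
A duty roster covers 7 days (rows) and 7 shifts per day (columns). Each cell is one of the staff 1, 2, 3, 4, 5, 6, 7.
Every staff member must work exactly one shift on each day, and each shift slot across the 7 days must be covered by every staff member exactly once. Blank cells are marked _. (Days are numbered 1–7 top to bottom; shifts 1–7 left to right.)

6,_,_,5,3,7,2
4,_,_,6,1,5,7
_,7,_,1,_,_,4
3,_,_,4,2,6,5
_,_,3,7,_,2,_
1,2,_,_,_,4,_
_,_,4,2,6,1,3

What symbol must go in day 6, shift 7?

Day 6 already has {1, 2, 4} and shift 7 already has {2, 3, 4, 5, 7}, so day 6, shift 7 must be 6.

6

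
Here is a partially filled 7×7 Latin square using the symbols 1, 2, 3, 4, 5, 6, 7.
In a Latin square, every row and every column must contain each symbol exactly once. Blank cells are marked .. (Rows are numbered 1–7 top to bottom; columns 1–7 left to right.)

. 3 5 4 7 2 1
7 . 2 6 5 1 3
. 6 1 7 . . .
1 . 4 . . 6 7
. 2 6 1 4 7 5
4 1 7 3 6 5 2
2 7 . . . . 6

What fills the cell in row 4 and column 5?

3

Row 1, column 1: row 1 has {1, 2, 3, 4, 5, 7} and column 1 has {1, 2, 4, 7}, leaving only 6.
Row 2, column 2: row 2 has {1, 2, 3, 5, 6, 7} and column 2 has {1, 2, 3, 6, 7}, leaving only 4.
Row 3, column 7: row 3 has {1, 6, 7} and column 7 has {1, 2, 3, 5, 6, 7}, leaving only 4.
Row 3, column 6: row 3 has {1, 4, 6, 7} and column 6 has {1, 2, 5, 6, 7}, leaving only 3.
Row 3, column 1: row 3 has {1, 3, 4, 6, 7} and column 1 has {1, 2, 4, 6, 7}, leaving only 5.
Row 3, column 5: row 3 has {1, 3, 4, 5, 6, 7} and column 5 has {4, 5, 6, 7}, leaving only 2.
Row 4 already has {1, 4, 6, 7} and column 5 already has {2, 4, 5, 6, 7}, so row 4, column 5 must be 3.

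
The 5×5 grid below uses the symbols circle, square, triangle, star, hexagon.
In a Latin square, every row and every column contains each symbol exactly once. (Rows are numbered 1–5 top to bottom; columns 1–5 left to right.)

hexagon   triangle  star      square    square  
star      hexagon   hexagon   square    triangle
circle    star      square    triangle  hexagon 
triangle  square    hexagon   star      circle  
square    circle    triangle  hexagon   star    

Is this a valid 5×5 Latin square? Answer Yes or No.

Row 1 contains square twice (at columns 4 and 5); row 2 is also not a permutation.

No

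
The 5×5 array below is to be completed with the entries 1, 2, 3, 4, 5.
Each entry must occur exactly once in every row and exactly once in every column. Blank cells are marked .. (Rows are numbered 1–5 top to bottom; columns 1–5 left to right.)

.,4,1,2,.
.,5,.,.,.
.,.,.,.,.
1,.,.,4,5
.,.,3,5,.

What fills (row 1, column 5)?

3

Row 1 already has {1, 2, 4} and column 5 already has {5}, so row 1, column 5 must be 3.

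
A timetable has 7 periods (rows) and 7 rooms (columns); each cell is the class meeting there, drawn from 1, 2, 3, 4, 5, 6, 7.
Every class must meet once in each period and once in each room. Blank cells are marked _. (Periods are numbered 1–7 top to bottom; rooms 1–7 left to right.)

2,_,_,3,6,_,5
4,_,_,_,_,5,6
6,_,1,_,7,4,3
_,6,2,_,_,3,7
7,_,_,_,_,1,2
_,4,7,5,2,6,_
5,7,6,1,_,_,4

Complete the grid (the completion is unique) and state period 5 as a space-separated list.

7 3 5 6 4 1 2

Period 1, room 2: period 1 has {2, 3, 5, 6} and room 2 has {4, 6, 7}, leaving only 1.
Period 1, room 3: period 1 has {1, 2, 3, 5, 6} and room 3 has {1, 2, 6, 7}, leaving only 4.
Period 1, room 6: period 1 has {1, 2, 3, 4, 5, 6} and room 6 has {1, 3, 4, 5, 6}, leaving only 7.
Period 2, room 3: period 2 has {4, 5, 6} and room 3 has {1, 2, 4, 6, 7}, leaving only 3.
Period 5, room 3: period 5 has {1, 2, 7} and room 3 has {1, 2, 3, 4, 6, 7}, leaving only 5.
Period 5, room 2: period 5 has {1, 2, 5, 7} and room 2 has {1, 4, 6, 7}, leaving only 3.
Period 5, room 5: period 5 has {1, 2, 3, 5, 7} and room 5 has {2, 6, 7}, leaving only 4.
Period 5, room 4: period 5 has {1, 2, 3, 4, 5, 7} and room 4 has {1, 3, 5}, leaving only 6.
So period 5 reads: 7 3 5 6 4 1 2.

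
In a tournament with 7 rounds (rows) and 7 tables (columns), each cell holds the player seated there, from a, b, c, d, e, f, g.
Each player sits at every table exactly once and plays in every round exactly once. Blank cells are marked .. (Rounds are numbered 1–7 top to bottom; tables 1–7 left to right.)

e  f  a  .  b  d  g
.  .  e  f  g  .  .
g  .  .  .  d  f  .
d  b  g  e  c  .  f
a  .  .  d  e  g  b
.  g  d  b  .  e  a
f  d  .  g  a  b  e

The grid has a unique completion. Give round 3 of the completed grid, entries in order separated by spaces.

Round 3, table 7: round 3 has {d, f, g} and table 7 has {a, b, e, f, g}, leaving only c.
Round 3, table 3: round 3 has {c, d, f, g} and table 3 has {a, d, e, g}, leaving only b.
Round 3, table 4: round 3 has {b, c, d, f, g} and table 4 has {b, d, e, f, g}, leaving only a.
Round 3, table 2: round 3 has {a, b, c, d, f, g} and table 2 has {b, d, f, g}, leaving only e.
So round 3 reads: g e b a d f c.

g e b a d f c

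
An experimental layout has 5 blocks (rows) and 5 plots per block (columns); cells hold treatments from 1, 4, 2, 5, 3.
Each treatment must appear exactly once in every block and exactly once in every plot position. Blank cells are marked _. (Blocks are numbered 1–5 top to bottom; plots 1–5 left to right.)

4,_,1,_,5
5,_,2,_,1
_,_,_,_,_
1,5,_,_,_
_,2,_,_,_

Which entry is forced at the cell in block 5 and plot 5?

4

Block 1, plot 2: block 1 has {1, 4, 5} and plot 2 has {2, 5}, leaving only 3.
Block 1, plot 4: block 1 has {1, 4, 5, 3} and plot 4 has {}, leaving only 2.
Block 2, plot 2: block 2 has {1, 2, 5} and plot 2 has {2, 5, 3}, leaving only 4.
Block 2, plot 4: block 2 has {1, 4, 2, 5} and plot 4 has {2}, leaving only 3.
Block 3, plot 2: block 3 has {} and plot 2 has {4, 2, 5, 3}, leaving only 1.
Block 4, plot 4: block 4 has {1, 5} and plot 4 has {2, 3}, leaving only 4.
Block 3, plot 4: block 3 has {1} and plot 4 has {4, 2, 3}, leaving only 5.
Block 4, plot 3: block 4 has {1, 4, 5} and plot 3 has {1, 2}, leaving only 3.
Block 3, plot 3: block 3 has {1, 5} and plot 3 has {1, 2, 3}, leaving only 4.
Block 4, plot 5: block 4 has {1, 4, 5, 3} and plot 5 has {1, 5}, leaving only 2.
Block 3, plot 5: block 3 has {1, 4, 5} and plot 5 has {1, 2, 5}, leaving only 3.
Block 5 already has {2} and plot 5 already has {1, 2, 5, 3}, so block 5, plot 5 must be 4.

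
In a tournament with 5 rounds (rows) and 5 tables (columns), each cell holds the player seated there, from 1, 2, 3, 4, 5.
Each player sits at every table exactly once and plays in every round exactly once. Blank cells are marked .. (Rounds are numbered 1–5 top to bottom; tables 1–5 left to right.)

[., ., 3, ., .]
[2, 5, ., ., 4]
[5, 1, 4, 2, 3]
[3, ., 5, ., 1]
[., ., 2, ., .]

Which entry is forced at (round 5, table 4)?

1

Round 2, table 3: round 2 has {2, 4, 5} and table 3 has {2, 3, 4, 5}, leaving only 1.
Round 2, table 4: round 2 has {1, 2, 4, 5} and table 4 has {2}, leaving only 3.
Round 4, table 4: round 4 has {1, 3, 5} and table 4 has {2, 3}, leaving only 4.
Round 4, table 2: round 4 has {1, 3, 4, 5} and table 2 has {1, 5}, leaving only 2.
Round 1, table 2: round 1 has {3} and table 2 has {1, 2, 5}, leaving only 4.
Round 1, table 1: round 1 has {3, 4} and table 1 has {2, 3, 5}, leaving only 1.
Round 1, table 4: round 1 has {1, 3, 4} and table 4 has {2, 3, 4}, leaving only 5.
Round 5 already has {2} and table 4 already has {2, 3, 4, 5}, so round 5, table 4 must be 1.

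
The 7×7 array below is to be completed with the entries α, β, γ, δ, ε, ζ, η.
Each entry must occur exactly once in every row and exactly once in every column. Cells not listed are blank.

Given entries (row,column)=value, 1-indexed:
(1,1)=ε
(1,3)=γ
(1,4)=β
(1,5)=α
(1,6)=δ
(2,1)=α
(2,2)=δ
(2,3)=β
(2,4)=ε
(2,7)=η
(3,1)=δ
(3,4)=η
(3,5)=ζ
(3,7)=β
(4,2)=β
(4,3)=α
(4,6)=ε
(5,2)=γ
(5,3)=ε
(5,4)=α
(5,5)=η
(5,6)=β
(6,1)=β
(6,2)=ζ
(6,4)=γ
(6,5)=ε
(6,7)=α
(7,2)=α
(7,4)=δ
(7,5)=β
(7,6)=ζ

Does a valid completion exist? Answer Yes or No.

Row 3, column 3: row 3 together with column 3 already contain {α, β, γ, δ, ε, ζ, η} — every symbol — so nothing can go there. The grid has no valid completion.

No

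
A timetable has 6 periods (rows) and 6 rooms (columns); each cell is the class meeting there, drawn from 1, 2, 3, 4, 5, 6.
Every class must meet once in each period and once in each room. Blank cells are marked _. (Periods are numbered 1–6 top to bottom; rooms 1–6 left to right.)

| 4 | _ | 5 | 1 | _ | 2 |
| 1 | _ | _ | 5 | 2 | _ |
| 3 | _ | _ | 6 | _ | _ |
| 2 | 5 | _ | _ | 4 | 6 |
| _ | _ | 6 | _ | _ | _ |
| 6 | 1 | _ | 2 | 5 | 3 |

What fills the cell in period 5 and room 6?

1

Period 2, room 6: period 2 has {1, 2, 5} and room 6 has {2, 3, 6}, leaving only 4.
Period 2, room 3: period 2 has {1, 2, 4, 5} and room 3 has {5, 6}, leaving only 3.
Period 2, room 2: period 2 has {1, 2, 3, 4, 5} and room 2 has {1, 5}, leaving only 6.
Period 1, room 2: period 1 has {1, 2, 4, 5} and room 2 has {1, 5, 6}, leaving only 3.
Period 1, room 5: period 1 has {1, 2, 3, 4, 5} and room 5 has {2, 4, 5}, leaving only 6.
Period 3, room 5: period 3 has {3, 6} and room 5 has {2, 4, 5, 6}, leaving only 1.
Period 3, room 6: period 3 has {1, 3, 6} and room 6 has {2, 3, 4, 6}, leaving only 5.
Period 5 already has {6} and room 6 already has {2, 3, 4, 5, 6}, so period 5, room 6 must be 1.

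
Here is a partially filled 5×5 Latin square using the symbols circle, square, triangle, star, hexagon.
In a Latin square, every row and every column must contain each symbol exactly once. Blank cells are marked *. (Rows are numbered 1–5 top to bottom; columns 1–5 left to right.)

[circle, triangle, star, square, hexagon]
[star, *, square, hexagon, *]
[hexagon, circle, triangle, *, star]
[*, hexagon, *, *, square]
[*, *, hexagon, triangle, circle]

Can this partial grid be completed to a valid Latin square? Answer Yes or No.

No

Row 2, column 2: row 2 together with column 2 already contain {circle, square, triangle, star, hexagon} — every symbol — so nothing can go there. The grid has no valid completion.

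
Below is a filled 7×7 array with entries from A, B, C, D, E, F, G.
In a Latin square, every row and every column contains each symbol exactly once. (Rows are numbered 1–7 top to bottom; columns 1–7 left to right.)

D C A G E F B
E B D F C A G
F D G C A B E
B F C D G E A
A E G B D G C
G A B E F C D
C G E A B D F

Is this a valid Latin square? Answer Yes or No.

Column 3 contains G twice (at rows 3 and 5), so it is not a permutation.

No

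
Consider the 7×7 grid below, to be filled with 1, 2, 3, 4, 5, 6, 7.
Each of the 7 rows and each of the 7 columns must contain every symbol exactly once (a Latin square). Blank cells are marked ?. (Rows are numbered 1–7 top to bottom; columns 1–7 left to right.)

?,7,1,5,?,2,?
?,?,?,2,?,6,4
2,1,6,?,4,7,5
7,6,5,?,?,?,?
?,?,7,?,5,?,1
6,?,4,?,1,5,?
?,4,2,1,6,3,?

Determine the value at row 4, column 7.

3

Row 1, column 5: row 1 has {1, 2, 5, 7} and column 5 has {1, 4, 5, 6}, leaving only 3.
Row 1, column 1: row 1 has {1, 2, 3, 5, 7} and column 1 has {2, 6, 7}, leaving only 4.
Row 1, column 7: row 1 has {1, 2, 3, 4, 5, 7} and column 7 has {1, 4, 5}, leaving only 6.
Row 2, column 3: row 2 has {2, 4, 6} and column 3 has {1, 2, 4, 5, 6, 7}, leaving only 3.
Row 2, column 2: row 2 has {2, 3, 4, 6} and column 2 has {1, 4, 6, 7}, leaving only 5.
Row 2, column 1: row 2 has {2, 3, 4, 5, 6} and column 1 has {2, 4, 6, 7}, leaving only 1.
Row 2, column 5: row 2 has {1, 2, 3, 4, 5, 6} and column 5 has {1, 3, 4, 5, 6}, leaving only 7.
Row 3, column 4: row 3 has {1, 2, 4, 5, 6, 7} and column 4 has {1, 2, 5}, leaving only 3.
Row 4, column 4: row 4 has {5, 6, 7} and column 4 has {1, 2, 3, 5}, leaving only 4.
Row 4, column 5: row 4 has {4, 5, 6, 7} and column 5 has {1, 3, 4, 5, 6, 7}, leaving only 2.
Row 4 already has {2, 4, 5, 6, 7} and column 7 already has {1, 4, 5, 6}, so row 4, column 7 must be 3.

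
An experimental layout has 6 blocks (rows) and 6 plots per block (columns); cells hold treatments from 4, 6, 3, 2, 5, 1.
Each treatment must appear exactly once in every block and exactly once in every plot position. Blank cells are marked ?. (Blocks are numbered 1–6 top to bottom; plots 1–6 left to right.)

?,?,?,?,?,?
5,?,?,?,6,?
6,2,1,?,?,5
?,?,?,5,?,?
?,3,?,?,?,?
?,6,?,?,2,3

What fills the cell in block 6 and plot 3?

5

Block 6, plot 3 is narrowed to {4, 5}.
If it were 4, then block 6, plot 4 would be left with no valid symbol.
So block 6, plot 3 must be 5.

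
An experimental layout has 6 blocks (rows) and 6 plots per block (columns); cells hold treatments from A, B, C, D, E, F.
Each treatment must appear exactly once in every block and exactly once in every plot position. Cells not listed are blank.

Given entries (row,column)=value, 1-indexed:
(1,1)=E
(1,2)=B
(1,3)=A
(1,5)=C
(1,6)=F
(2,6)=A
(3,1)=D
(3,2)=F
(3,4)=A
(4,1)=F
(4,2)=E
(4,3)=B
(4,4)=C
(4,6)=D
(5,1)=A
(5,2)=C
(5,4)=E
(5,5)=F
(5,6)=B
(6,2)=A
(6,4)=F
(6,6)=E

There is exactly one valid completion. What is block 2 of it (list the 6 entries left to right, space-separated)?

C D F B E A

Block 2, plot 2: block 2 has {A} and plot 2 has {A, B, C, E, F}, leaving only D.
Block 2, plot 4: block 2 has {A, D} and plot 4 has {A, C, E, F}, leaving only B.
Block 2, plot 1: block 2 has {A, B, D} and plot 1 has {A, D, E, F}, leaving only C.
Block 2, plot 5: block 2 has {A, B, C, D} and plot 5 has {C, F}, leaving only E.
Block 2, plot 3: block 2 has {A, B, C, D, E} and plot 3 has {A, B}, leaving only F.
So block 2 reads: C D F B E A.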